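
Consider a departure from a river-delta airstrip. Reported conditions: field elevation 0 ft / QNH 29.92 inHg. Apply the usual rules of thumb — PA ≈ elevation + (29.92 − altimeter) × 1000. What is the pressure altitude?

Pressure correction = (29.92 − 29.92) × 1000 = 0 ft.
Pressure altitude = 0 + (0) = 0 ft.

0 ft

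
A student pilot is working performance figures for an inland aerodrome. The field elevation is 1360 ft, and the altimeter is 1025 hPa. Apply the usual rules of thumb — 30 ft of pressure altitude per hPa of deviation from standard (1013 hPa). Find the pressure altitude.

Pressure correction = (1013 − 1025) × 30 = -360 ft.
Pressure altitude = 1360 + (-360) = 1000 ft.

1000 ft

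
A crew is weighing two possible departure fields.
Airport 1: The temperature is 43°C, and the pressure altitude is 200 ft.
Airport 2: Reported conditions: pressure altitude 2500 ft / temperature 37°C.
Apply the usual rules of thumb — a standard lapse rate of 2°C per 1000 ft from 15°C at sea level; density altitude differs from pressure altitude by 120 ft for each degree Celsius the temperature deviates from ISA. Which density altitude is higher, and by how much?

Airport 1: ISA temp = 14.6°C, deviation +28.4°C, DA = 200 + 120 × 28.4 = 3608 ft.
Airport 2: ISA temp = 10°C, deviation +27°C, DA = 2500 + 120 × 27 = 5740 ft.
Airport 2 is higher by 5740 − 3608 = 2132 ft.

Airport 2 by 2132 ft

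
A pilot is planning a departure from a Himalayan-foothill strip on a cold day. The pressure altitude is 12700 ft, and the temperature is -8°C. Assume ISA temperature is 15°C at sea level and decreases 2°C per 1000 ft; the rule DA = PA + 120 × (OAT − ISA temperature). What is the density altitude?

ISA temperature at 12700 ft = 15 − 2 × (12700/1000) = -10.4°C.
ISA deviation = -8 − (-10.4) = +2.4°C.
Density altitude = 12700 + 120 × (2.4) = 12700 + (+288) = 12988 ft.

12988 ft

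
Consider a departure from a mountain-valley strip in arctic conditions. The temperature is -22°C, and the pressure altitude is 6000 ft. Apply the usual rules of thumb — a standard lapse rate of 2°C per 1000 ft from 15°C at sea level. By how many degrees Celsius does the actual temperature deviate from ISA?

ISA-25°C

ISA temperature at 6000 ft = 15 − 2 × (6000/1000) = 3°C.
Deviation = OAT − ISA = -22 − 3 = -25°C.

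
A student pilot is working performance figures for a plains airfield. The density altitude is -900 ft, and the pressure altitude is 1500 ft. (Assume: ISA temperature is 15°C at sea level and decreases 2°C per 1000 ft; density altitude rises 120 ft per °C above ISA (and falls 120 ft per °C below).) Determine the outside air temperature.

Density altitude − pressure altitude = -900 − 1500 = -2400 ft.
At 120 ft/°C that is an ISA deviation of -2400/120 = -20°C.
ISA temperature at 1500 ft = 15 − 2 × (1500/1000) = 12°C.
OAT = ISA + deviation = 12 + (-20) = -8°C.

-8°C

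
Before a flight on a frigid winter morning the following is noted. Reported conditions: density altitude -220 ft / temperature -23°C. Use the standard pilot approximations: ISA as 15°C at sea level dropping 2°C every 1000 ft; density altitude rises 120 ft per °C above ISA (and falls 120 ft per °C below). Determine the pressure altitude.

3500 ft

DA = PA + 120 × (OAT − (15 − 2·PA/1000)) = PA + 120·OAT − 1800 + 0.24·PA = 1.24·PA + 120·OAT − 1800.
So 1.24·PA = -220 − 120 × (-23) + 1800 = 4340.
PA = 4340 / 1.24 = 3500 ft.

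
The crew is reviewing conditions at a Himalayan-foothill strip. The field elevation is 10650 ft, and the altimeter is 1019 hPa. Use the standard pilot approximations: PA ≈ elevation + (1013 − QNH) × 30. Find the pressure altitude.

Pressure correction = (1013 − 1019) × 30 = -180 ft.
Pressure altitude = 10650 + (-180) = 10470 ft.

10470 ft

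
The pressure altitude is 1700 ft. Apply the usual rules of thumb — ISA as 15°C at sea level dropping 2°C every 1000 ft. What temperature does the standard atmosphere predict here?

11.6°C

ISA temperature = 15 − 2 × (1700/1000) = 15 − 3.4 = 11.6°C.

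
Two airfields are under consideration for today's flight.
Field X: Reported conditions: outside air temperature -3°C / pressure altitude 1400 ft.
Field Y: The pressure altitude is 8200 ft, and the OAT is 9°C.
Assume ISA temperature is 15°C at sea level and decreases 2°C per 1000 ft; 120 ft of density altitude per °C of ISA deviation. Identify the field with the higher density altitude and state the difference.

Field Y by 9872 ft

Field X: ISA temp = 12.2°C, deviation -15.2°C, DA = 1400 + 120 × (-15.2) = -424 ft.
Field Y: ISA temp = -1.4°C, deviation +10.4°C, DA = 8200 + 120 × 10.4 = 9448 ft.
Field Y is higher by 9448 − (-424) = 9872 ft.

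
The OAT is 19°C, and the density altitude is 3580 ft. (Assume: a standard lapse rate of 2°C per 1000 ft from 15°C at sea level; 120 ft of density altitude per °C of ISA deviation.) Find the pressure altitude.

DA = PA + 120 × (OAT − (15 − 2·PA/1000)) = PA + 120·OAT − 1800 + 0.24·PA = 1.24·PA + 120·OAT − 1800.
So 1.24·PA = 3580 − 120 × 19 + 1800 = 3100.
PA = 3100 / 1.24 = 2500 ft.

2500 ft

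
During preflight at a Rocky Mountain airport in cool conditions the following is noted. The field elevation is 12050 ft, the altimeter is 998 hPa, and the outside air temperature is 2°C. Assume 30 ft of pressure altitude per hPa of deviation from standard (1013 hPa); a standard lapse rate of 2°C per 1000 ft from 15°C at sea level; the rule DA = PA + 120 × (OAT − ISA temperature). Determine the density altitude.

Pressure altitude = 12050 + (1013 − 998) × 30 = 12050 + (+450) = 12500 ft.
ISA temperature at 12500 ft = 15 − 2 × (12500/1000) = -10°C.
ISA deviation = 2 − (-10) = +12°C.
Density altitude = 12500 + 120 × (12) = 13940 ft.

13940 ft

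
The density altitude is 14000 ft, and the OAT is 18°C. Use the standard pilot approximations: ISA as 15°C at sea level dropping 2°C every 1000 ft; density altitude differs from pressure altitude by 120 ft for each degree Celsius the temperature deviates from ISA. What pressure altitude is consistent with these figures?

DA = PA + 120 × (OAT − (15 − 2·PA/1000)) = PA + 120·OAT − 1800 + 0.24·PA = 1.24·PA + 120·OAT − 1800.
So 1.24·PA = 14000 − 120 × 18 + 1800 = 13640.
PA = 13640 / 1.24 = 11000 ft.

11000 ft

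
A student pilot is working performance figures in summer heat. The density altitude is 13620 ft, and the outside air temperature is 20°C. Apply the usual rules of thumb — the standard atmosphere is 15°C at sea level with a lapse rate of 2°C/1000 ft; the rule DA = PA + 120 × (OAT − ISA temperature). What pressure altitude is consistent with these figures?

DA = PA + 120 × (OAT − (15 − 2·PA/1000)) = PA + 120·OAT − 1800 + 0.24·PA = 1.24·PA + 120·OAT − 1800.
So 1.24·PA = 13620 − 120 × 20 + 1800 = 13020.
PA = 13020 / 1.24 = 10500 ft.

10500 ft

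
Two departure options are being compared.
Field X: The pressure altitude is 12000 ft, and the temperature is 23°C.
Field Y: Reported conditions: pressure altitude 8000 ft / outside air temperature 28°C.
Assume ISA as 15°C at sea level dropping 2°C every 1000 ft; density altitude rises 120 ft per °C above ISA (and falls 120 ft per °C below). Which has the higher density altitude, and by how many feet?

Field X by 4360 ft

Field X: ISA temp = -9°C, deviation +32°C, DA = 12000 + 120 × 32 = 15840 ft.
Field Y: ISA temp = -1°C, deviation +29°C, DA = 8000 + 120 × 29 = 11480 ft.
Field X is higher by 15840 − 11480 = 4360 ft.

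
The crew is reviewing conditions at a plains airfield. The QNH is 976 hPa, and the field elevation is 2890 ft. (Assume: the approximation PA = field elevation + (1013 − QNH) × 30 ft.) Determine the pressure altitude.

4000 ft

Pressure correction = (1013 − 976) × 30 = +1110 ft.
Pressure altitude = 2890 + (+1110) = 4000 ft.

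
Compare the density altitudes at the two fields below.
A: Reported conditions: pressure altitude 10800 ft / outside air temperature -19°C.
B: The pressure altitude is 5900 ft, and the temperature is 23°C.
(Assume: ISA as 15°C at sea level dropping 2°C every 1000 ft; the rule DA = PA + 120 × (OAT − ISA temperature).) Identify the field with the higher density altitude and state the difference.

A by 1036 ft

A: ISA temp = -6.6°C, deviation -12.4°C, DA = 10800 + 120 × (-12.4) = 9312 ft.
B: ISA temp = 3.2°C, deviation +19.8°C, DA = 5900 + 120 × 19.8 = 8276 ft.
A is higher by 9312 − 8276 = 1036 ft.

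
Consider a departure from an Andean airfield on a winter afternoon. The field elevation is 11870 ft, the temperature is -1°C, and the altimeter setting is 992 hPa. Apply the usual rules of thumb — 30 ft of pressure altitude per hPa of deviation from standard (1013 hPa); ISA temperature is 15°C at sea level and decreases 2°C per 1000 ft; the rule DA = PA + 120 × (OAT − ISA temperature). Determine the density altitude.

Pressure altitude = 11870 + (1013 − 992) × 30 = 11870 + (+630) = 12500 ft.
ISA temperature at 12500 ft = 15 − 2 × (12500/1000) = -10°C.
ISA deviation = -1 − (-10) = +9°C.
Density altitude = 12500 + 120 × (9) = 13580 ft.

13580 ft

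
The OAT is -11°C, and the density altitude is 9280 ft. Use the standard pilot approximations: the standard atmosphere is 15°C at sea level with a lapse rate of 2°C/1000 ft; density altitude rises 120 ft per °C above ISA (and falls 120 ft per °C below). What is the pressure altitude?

10000 ft

DA = PA + 120 × (OAT − (15 − 2·PA/1000)) = PA + 120·OAT − 1800 + 0.24·PA = 1.24·PA + 120·OAT − 1800.
So 1.24·PA = 9280 − 120 × (-11) + 1800 = 12400.
PA = 12400 / 1.24 = 10000 ft.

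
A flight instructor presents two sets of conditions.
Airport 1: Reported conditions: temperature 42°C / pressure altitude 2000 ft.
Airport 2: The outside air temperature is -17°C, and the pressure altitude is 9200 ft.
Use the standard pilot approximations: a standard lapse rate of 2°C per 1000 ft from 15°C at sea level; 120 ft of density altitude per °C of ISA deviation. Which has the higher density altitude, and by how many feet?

Airport 1: ISA temp = 11°C, deviation +31°C, DA = 2000 + 120 × 31 = 5720 ft.
Airport 2: ISA temp = -3.4°C, deviation -13.6°C, DA = 9200 + 120 × (-13.6) = 7568 ft.
Airport 2 is higher by 7568 − 5720 = 1848 ft.

Airport 2 by 1848 ft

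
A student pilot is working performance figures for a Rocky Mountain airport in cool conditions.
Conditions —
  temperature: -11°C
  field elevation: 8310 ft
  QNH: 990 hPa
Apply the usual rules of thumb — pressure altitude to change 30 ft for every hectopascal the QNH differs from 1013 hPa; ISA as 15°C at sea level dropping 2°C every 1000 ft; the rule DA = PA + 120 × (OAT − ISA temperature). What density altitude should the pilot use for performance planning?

8040 ft

Pressure altitude = 8310 + (1013 − 990) × 30 = 8310 + (+690) = 9000 ft.
ISA temperature at 9000 ft = 15 − 2 × (9000/1000) = -3°C.
ISA deviation = -11 − (-3) = -8°C.
Density altitude = 9000 + 120 × (-8) = 8040 ft.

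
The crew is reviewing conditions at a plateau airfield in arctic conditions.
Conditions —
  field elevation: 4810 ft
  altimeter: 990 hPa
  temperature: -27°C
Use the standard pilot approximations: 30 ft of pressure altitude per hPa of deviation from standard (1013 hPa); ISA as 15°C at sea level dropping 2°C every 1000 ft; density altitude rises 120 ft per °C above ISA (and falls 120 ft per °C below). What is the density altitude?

Pressure altitude = 4810 + (1013 − 990) × 30 = 4810 + (+690) = 5500 ft.
ISA temperature at 5500 ft = 15 − 2 × (5500/1000) = 4°C.
ISA deviation = -27 − 4 = -31°C.
Density altitude = 5500 + 120 × (-31) = 1780 ft.

1780 ft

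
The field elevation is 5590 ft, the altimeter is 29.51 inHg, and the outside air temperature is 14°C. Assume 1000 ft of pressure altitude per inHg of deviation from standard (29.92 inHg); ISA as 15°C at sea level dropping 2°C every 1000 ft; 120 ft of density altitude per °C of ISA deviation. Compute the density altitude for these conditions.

7320 ft

Pressure altitude = 5590 + (29.92 − 29.51) × 1000 = 5590 + (+410) = 6000 ft.
ISA temperature at 6000 ft = 15 − 2 × (6000/1000) = 3°C.
ISA deviation = 14 − 3 = +11°C.
Density altitude = 6000 + 120 × (11) = 7320 ft.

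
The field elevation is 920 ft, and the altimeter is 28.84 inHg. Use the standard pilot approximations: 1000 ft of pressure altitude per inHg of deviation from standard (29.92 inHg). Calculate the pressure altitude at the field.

Pressure correction = (29.92 − 28.84) × 1000 = +1080 ft.
Pressure altitude = 920 + (+1080) = 2000 ft.

2000 ft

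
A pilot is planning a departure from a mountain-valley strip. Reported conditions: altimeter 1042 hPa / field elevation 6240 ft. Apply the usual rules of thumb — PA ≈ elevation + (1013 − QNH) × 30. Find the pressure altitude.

Pressure correction = (1013 − 1042) × 30 = -870 ft.
Pressure altitude = 6240 + (-870) = 5370 ft.

5370 ft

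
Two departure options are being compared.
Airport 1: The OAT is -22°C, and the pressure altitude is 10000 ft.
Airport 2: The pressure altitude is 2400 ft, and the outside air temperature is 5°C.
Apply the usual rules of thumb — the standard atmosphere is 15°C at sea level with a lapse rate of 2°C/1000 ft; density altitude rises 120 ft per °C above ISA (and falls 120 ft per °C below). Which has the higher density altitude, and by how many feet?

Airport 1: ISA temp = -5°C, deviation -17°C, DA = 10000 + 120 × (-17) = 7960 ft.
Airport 2: ISA temp = 10.2°C, deviation -5.2°C, DA = 2400 + 120 × (-5.2) = 1776 ft.
Airport 1 is higher by 7960 − 1776 = 6184 ft.

Airport 1 by 6184 ft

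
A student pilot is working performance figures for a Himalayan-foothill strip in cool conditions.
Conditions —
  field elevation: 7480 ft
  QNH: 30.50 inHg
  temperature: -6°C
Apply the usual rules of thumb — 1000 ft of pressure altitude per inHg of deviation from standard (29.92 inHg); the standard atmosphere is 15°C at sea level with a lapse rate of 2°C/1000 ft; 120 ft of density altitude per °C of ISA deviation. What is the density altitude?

Pressure altitude = 7480 + (29.92 − 30.50) × 1000 = 7480 + (-580) = 6900 ft.
ISA temperature at 6900 ft = 15 − 2 × (6900/1000) = 1.2°C.
ISA deviation = -6 − 1.2 = -7.2°C.
Density altitude = 6900 + 120 × (-7.2) = 6036 ft.

6036 ft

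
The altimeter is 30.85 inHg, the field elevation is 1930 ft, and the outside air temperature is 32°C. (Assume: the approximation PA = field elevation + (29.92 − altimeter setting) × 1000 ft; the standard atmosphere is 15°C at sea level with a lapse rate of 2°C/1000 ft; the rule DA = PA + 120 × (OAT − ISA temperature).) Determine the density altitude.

3280 ft

Pressure altitude = 1930 + (29.92 − 30.85) × 1000 = 1930 + (-930) = 1000 ft.
ISA temperature at 1000 ft = 15 − 2 × (1000/1000) = 13°C.
ISA deviation = 32 − 13 = +19°C.
Density altitude = 1000 + 120 × (19) = 3280 ft.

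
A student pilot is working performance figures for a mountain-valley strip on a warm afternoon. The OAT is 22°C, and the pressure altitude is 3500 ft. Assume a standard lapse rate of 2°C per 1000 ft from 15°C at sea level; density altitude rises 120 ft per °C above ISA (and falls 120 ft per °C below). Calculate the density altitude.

ISA temperature at 3500 ft = 15 − 2 × (3500/1000) = 8°C.
ISA deviation = 22 − 8 = +14°C.
Density altitude = 3500 + 120 × (14) = 3500 + (+1680) = 5180 ft.

5180 ft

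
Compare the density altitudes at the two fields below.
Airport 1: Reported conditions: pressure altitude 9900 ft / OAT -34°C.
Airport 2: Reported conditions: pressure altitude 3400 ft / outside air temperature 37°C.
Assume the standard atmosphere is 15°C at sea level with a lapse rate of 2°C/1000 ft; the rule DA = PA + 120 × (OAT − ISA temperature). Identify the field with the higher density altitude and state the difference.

Airport 2 by 460 ft

Airport 1: ISA temp = -4.8°C, deviation -29.2°C, DA = 9900 + 120 × (-29.2) = 6396 ft.
Airport 2: ISA temp = 8.2°C, deviation +28.8°C, DA = 3400 + 120 × 28.8 = 6856 ft.
Airport 2 is higher by 6856 − 6396 = 460 ft.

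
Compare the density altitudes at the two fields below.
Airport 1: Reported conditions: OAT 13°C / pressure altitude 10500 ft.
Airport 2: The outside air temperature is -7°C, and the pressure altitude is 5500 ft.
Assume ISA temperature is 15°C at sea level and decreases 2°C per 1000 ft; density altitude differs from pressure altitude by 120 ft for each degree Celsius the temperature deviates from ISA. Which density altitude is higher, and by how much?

Airport 1 by 8600 ft

Airport 1: ISA temp = -6°C, deviation +19°C, DA = 10500 + 120 × 19 = 12780 ft.
Airport 2: ISA temp = 4°C, deviation -11°C, DA = 5500 + 120 × (-11) = 4180 ft.
Airport 1 is higher by 12780 − 4180 = 8600 ft.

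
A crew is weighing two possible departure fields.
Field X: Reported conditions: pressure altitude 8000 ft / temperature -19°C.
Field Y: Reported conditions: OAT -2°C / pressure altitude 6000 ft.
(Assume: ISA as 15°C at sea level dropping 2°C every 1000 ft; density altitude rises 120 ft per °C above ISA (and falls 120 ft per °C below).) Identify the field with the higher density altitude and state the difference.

Field X by 440 ft

Field X: ISA temp = -1°C, deviation -18°C, DA = 8000 + 120 × (-18) = 5840 ft.
Field Y: ISA temp = 3°C, deviation -5°C, DA = 6000 + 120 × (-5) = 5400 ft.
Field X is higher by 5840 − 5400 = 440 ft.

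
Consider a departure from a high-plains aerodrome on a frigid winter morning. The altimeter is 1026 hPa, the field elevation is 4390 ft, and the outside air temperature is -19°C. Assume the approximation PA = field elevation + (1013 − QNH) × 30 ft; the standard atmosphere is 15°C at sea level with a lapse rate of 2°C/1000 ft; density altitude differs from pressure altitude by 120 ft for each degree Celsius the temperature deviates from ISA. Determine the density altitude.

880 ft

Pressure altitude = 4390 + (1013 − 1026) × 30 = 4390 + (-390) = 4000 ft.
ISA temperature at 4000 ft = 15 − 2 × (4000/1000) = 7°C.
ISA deviation = -19 − 7 = -26°C.
Density altitude = 4000 + 120 × (-26) = 880 ft.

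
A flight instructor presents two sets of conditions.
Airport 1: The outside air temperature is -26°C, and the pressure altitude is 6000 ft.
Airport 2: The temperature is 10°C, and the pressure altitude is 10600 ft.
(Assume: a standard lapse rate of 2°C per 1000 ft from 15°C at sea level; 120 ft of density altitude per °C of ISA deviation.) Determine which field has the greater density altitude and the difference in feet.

Airport 1: ISA temp = 3°C, deviation -29°C, DA = 6000 + 120 × (-29) = 2520 ft.
Airport 2: ISA temp = -6.2°C, deviation +16.2°C, DA = 10600 + 120 × 16.2 = 12544 ft.
Airport 2 is higher by 12544 − 2520 = 10024 ft.

Airport 2 by 10024 ft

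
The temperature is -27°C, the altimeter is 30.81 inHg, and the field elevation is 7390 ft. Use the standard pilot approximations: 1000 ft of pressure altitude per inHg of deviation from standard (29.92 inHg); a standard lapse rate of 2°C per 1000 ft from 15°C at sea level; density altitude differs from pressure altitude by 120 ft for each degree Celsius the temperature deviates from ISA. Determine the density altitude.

3020 ft

Pressure altitude = 7390 + (29.92 − 30.81) × 1000 = 7390 + (-890) = 6500 ft.
ISA temperature at 6500 ft = 15 − 2 × (6500/1000) = 2°C.
ISA deviation = -27 − 2 = -29°C.
Density altitude = 6500 + 120 × (-29) = 3020 ft.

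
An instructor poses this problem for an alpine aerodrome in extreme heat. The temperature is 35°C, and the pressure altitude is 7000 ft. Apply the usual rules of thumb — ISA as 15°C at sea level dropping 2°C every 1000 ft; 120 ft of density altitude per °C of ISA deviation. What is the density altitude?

11080 ft

ISA temperature at 7000 ft = 15 − 2 × (7000/1000) = 1°C.
ISA deviation = 35 − 1 = +34°C.
Density altitude = 7000 + 120 × (34) = 7000 + (+4080) = 11080 ft.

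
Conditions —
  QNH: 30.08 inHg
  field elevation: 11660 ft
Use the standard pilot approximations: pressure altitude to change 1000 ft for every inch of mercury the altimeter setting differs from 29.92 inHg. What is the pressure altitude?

11500 ft

Pressure correction = (29.92 − 30.08) × 1000 = -160 ft.
Pressure altitude = 11660 + (-160) = 11500 ft.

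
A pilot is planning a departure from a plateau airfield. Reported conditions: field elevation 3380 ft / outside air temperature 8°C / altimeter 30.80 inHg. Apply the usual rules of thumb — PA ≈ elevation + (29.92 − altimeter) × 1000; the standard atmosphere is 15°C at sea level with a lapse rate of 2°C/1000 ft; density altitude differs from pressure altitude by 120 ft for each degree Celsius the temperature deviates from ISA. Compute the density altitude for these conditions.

2260 ft

Pressure altitude = 3380 + (29.92 − 30.80) × 1000 = 3380 + (-880) = 2500 ft.
ISA temperature at 2500 ft = 15 − 2 × (2500/1000) = 10°C.
ISA deviation = 8 − 10 = -2°C.
Density altitude = 2500 + 120 × (-2) = 2260 ft.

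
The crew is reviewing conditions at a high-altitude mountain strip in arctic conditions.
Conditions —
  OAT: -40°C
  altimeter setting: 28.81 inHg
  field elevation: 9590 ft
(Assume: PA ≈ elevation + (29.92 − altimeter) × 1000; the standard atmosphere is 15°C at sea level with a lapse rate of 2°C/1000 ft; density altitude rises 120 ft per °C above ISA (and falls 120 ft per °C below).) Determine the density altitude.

Pressure altitude = 9590 + (29.92 − 28.81) × 1000 = 9590 + (+1110) = 10700 ft.
ISA temperature at 10700 ft = 15 − 2 × (10700/1000) = -6.4°C.
ISA deviation = -40 − (-6.4) = -33.6°C.
Density altitude = 10700 + 120 × (-33.6) = 6668 ft.

6668 ft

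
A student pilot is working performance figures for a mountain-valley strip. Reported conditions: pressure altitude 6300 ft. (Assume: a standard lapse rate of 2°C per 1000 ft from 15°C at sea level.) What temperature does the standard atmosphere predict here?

2.4°C

ISA temperature = 15 − 2 × (6300/1000) = 15 − 12.6 = 2.4°C.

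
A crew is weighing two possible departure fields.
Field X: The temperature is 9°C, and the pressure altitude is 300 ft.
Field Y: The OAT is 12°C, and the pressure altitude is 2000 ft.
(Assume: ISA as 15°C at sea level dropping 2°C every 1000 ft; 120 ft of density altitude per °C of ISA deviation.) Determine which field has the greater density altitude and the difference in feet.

Field Y by 2468 ft

Field X: ISA temp = 14.4°C, deviation -5.4°C, DA = 300 + 120 × (-5.4) = -348 ft.
Field Y: ISA temp = 11°C, deviation +1°C, DA = 2000 + 120 × 1 = 2120 ft.
Field Y is higher by 2120 − (-348) = 2468 ft.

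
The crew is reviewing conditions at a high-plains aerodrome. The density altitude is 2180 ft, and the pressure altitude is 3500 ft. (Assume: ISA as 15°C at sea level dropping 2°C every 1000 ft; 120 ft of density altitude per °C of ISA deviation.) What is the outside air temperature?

Density altitude − pressure altitude = 2180 − 3500 = -1320 ft.
At 120 ft/°C that is an ISA deviation of -1320/120 = -11°C.
ISA temperature at 3500 ft = 15 − 2 × (3500/1000) = 8°C.
OAT = ISA + deviation = 8 + (-11) = -3°C.

-3°C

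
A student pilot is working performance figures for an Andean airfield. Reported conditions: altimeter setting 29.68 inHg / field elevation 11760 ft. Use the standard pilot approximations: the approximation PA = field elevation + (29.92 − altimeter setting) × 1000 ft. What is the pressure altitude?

12000 ft

Pressure correction = (29.92 − 29.68) × 1000 = +240 ft.
Pressure altitude = 11760 + (+240) = 12000 ft.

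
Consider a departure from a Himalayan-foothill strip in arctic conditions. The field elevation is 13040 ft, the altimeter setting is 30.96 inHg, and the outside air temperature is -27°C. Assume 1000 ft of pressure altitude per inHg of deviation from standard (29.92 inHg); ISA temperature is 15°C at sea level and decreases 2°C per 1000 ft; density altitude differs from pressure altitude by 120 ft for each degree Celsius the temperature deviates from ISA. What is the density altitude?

Pressure altitude = 13040 + (29.92 − 30.96) × 1000 = 13040 + (-1040) = 12000 ft.
ISA temperature at 12000 ft = 15 − 2 × (12000/1000) = -9°C.
ISA deviation = -27 − (-9) = -18°C.
Density altitude = 12000 + 120 × (-18) = 9840 ft.

9840 ft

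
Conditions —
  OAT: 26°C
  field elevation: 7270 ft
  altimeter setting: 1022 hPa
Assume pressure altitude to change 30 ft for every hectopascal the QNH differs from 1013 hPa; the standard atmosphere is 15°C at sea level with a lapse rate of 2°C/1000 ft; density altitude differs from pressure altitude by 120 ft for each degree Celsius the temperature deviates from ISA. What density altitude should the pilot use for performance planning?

Pressure altitude = 7270 + (1013 − 1022) × 30 = 7270 + (-270) = 7000 ft.
ISA temperature at 7000 ft = 15 − 2 × (7000/1000) = 1°C.
ISA deviation = 26 − 1 = +25°C.
Density altitude = 7000 + 120 × (25) = 10000 ft.

10000 ft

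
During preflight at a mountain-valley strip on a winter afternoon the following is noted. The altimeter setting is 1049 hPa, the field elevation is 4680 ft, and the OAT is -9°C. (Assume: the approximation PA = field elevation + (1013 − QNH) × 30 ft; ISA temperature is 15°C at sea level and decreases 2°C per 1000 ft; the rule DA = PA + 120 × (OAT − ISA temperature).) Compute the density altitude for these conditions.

Pressure altitude = 4680 + (1013 − 1049) × 30 = 4680 + (-1080) = 3600 ft.
ISA temperature at 3600 ft = 15 − 2 × (3600/1000) = 7.8°C.
ISA deviation = -9 − 7.8 = -16.8°C.
Density altitude = 3600 + 120 × (-16.8) = 1584 ft.

1584 ft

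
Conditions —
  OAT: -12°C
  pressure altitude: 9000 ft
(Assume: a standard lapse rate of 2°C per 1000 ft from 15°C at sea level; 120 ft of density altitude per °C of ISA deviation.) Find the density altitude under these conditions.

7920 ft

ISA temperature at 9000 ft = 15 − 2 × (9000/1000) = -3°C.
ISA deviation = -12 − (-3) = -9°C.
Density altitude = 9000 + 120 × (-9) = 9000 + (-1080) = 7920 ft.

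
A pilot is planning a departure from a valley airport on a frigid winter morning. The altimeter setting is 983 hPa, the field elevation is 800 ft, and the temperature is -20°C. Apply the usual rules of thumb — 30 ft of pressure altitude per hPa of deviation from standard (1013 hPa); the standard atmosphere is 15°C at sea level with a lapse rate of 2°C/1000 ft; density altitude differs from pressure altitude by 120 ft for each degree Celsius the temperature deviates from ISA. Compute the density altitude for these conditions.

Pressure altitude = 800 + (1013 − 983) × 30 = 800 + (+900) = 1700 ft.
ISA temperature at 1700 ft = 15 − 2 × (1700/1000) = 11.6°C.
ISA deviation = -20 − 11.6 = -31.6°C.
Density altitude = 1700 + 120 × (-31.6) = -2092 ft.

-2092 ft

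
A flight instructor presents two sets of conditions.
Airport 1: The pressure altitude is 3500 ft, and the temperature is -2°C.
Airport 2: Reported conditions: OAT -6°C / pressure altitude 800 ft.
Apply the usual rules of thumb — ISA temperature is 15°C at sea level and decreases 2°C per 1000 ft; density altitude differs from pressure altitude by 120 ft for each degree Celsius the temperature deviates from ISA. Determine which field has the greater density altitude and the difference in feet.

Airport 1 by 3828 ft

Airport 1: ISA temp = 8°C, deviation -10°C, DA = 3500 + 120 × (-10) = 2300 ft.
Airport 2: ISA temp = 13.4°C, deviation -19.4°C, DA = 800 + 120 × (-19.4) = -1528 ft.
Airport 1 is higher by 2300 − (-1528) = 3828 ft.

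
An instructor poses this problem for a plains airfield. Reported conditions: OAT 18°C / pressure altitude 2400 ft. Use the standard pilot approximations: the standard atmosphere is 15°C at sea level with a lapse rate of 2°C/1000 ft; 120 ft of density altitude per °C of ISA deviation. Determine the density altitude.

ISA temperature at 2400 ft = 15 − 2 × (2400/1000) = 10.2°C.
ISA deviation = 18 − 10.2 = +7.8°C.
Density altitude = 2400 + 120 × (7.8) = 2400 + (+936) = 3336 ft.

3336 ft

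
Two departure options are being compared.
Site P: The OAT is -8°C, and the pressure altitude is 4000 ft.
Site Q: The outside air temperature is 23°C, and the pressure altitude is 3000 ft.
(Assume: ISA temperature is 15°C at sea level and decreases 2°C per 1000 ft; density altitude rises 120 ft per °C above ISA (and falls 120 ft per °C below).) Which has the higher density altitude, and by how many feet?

Site P: ISA temp = 7°C, deviation -15°C, DA = 4000 + 120 × (-15) = 2200 ft.
Site Q: ISA temp = 9°C, deviation +14°C, DA = 3000 + 120 × 14 = 4680 ft.
Site Q is higher by 4680 − 2200 = 2480 ft.

Site Q by 2480 ft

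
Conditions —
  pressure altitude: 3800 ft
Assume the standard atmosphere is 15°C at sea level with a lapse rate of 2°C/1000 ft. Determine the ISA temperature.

7.4°C

ISA temperature = 15 − 2 × (3800/1000) = 15 − 7.6 = 7.4°C.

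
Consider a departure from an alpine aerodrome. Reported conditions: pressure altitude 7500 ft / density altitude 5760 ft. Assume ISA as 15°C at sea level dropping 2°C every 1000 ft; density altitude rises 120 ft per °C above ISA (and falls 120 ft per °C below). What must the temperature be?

-14.5°C

Density altitude − pressure altitude = 5760 − 7500 = -1740 ft.
At 120 ft/°C that is an ISA deviation of -1740/120 = -14.5°C.
ISA temperature at 7500 ft = 15 − 2 × (7500/1000) = 0°C.
OAT = ISA + deviation = 0 + (-14.5) = -14.5°C.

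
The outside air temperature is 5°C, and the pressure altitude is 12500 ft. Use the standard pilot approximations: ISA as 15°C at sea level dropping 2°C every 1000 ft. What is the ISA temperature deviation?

ISA temperature at 12500 ft = 15 − 2 × (12500/1000) = -10°C.
Deviation = OAT − ISA = 5 − (-10) = +15°C.

ISA+15°C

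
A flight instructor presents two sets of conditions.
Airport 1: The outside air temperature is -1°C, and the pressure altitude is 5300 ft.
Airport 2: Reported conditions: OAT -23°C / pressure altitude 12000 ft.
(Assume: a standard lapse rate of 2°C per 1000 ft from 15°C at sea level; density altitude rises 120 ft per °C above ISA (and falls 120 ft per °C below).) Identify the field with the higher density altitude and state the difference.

Airport 1: ISA temp = 4.4°C, deviation -5.4°C, DA = 5300 + 120 × (-5.4) = 4652 ft.
Airport 2: ISA temp = -9°C, deviation -14°C, DA = 12000 + 120 × (-14) = 10320 ft.
Airport 2 is higher by 10320 − 4652 = 5668 ft.

Airport 2 by 5668 ft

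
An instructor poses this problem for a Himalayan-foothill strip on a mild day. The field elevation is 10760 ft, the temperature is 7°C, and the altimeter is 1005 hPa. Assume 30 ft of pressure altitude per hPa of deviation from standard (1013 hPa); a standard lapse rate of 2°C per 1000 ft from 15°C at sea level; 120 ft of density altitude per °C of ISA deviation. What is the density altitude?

12680 ft

Pressure altitude = 10760 + (1013 − 1005) × 30 = 10760 + (+240) = 11000 ft.
ISA temperature at 11000 ft = 15 − 2 × (11000/1000) = -7°C.
ISA deviation = 7 − (-7) = +14°C.
Density altitude = 11000 + 120 × (14) = 12680 ft.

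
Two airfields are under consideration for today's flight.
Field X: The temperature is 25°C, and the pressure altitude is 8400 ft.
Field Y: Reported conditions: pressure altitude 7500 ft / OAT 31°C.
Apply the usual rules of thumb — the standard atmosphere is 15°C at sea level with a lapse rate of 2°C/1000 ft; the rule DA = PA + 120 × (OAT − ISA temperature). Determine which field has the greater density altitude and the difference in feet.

Field X by 396 ft

Field X: ISA temp = -1.8°C, deviation +26.8°C, DA = 8400 + 120 × 26.8 = 11616 ft.
Field Y: ISA temp = 0°C, deviation +31°C, DA = 7500 + 120 × 31 = 11220 ft.
Field X is higher by 11616 − 11220 = 396 ft.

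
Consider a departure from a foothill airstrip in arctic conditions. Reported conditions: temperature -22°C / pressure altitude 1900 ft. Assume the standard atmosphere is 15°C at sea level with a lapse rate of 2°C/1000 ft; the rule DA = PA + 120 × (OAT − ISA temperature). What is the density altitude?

ISA temperature at 1900 ft = 15 − 2 × (1900/1000) = 11.2°C.
ISA deviation = -22 − 11.2 = -33.2°C.
Density altitude = 1900 + 120 × (-33.2) = 1900 + (-3984) = -2084 ft.

-2084 ft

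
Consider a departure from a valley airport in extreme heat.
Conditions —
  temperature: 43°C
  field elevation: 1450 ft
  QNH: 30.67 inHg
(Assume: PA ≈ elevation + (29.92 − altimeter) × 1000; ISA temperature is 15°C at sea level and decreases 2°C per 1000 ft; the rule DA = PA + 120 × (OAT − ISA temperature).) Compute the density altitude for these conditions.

Pressure altitude = 1450 + (29.92 − 30.67) × 1000 = 1450 + (-750) = 700 ft.
ISA temperature at 700 ft = 15 − 2 × (700/1000) = 13.6°C.
ISA deviation = 43 − 13.6 = +29.4°C.
Density altitude = 700 + 120 × (29.4) = 4228 ft.

4228 ft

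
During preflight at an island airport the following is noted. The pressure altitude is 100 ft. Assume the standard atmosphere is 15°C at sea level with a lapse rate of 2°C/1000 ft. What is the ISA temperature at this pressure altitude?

14.8°C

ISA temperature = 15 − 2 × (100/1000) = 15 − 0.2 = 14.8°C.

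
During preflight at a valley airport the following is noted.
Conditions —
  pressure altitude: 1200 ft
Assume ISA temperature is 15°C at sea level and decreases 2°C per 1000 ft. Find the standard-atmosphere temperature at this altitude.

ISA temperature = 15 − 2 × (1200/1000) = 15 − 2.4 = 12.6°C.

12.6°C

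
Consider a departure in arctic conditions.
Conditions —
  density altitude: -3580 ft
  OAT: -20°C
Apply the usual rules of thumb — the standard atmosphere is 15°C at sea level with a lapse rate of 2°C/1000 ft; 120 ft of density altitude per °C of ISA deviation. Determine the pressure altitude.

DA = PA + 120 × (OAT − (15 − 2·PA/1000)) = PA + 120·OAT − 1800 + 0.24·PA = 1.24·PA + 120·OAT − 1800.
So 1.24·PA = -3580 − 120 × (-20) + 1800 = 620.
PA = 620 / 1.24 = 500 ft.

500 ft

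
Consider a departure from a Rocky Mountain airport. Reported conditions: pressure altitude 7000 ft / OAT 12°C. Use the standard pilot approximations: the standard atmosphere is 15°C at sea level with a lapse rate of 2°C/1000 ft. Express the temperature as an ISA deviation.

ISA+11°C

ISA temperature at 7000 ft = 15 − 2 × (7000/1000) = 1°C.
Deviation = OAT − ISA = 12 − 1 = +11°C.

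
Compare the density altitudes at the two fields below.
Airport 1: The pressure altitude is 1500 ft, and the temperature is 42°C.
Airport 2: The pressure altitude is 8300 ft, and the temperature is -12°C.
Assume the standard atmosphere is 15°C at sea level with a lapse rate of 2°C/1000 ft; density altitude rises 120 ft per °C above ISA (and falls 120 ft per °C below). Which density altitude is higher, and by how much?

Airport 1: ISA temp = 12°C, deviation +30°C, DA = 1500 + 120 × 30 = 5100 ft.
Airport 2: ISA temp = -1.6°C, deviation -10.4°C, DA = 8300 + 120 × (-10.4) = 7052 ft.
Airport 2 is higher by 7052 − 5100 = 1952 ft.

Airport 2 by 1952 ft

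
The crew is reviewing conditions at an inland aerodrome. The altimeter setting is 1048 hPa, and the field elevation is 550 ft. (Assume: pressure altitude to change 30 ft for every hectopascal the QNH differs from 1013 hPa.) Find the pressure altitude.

Pressure correction = (1013 − 1048) × 30 = -1050 ft.
Pressure altitude = 550 + (-1050) = -500 ft.

-500 ft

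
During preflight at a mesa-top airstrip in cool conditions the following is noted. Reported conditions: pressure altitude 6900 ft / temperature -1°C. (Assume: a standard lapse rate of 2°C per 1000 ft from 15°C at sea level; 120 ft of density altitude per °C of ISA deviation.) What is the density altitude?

ISA temperature at 6900 ft = 15 − 2 × (6900/1000) = 1.2°C.
ISA deviation = -1 − 1.2 = -2.2°C.
Density altitude = 6900 + 120 × (-2.2) = 6900 + (-264) = 6636 ft.

6636 ft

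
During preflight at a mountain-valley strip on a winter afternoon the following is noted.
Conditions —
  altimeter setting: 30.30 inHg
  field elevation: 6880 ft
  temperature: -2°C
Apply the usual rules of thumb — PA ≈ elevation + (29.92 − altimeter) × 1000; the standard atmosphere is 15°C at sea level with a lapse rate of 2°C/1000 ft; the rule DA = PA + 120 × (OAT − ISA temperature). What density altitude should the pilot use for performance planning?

6020 ft

Pressure altitude = 6880 + (29.92 − 30.30) × 1000 = 6880 + (-380) = 6500 ft.
ISA temperature at 6500 ft = 15 − 2 × (6500/1000) = 2°C.
ISA deviation = -2 − 2 = -4°C.
Density altitude = 6500 + 120 × (-4) = 6020 ft.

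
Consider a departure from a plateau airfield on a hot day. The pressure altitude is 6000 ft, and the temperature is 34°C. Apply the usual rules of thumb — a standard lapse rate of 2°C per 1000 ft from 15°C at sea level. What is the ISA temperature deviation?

ISA+31°C

ISA temperature at 6000 ft = 15 − 2 × (6000/1000) = 3°C.
Deviation = OAT − ISA = 34 − 3 = +31°C.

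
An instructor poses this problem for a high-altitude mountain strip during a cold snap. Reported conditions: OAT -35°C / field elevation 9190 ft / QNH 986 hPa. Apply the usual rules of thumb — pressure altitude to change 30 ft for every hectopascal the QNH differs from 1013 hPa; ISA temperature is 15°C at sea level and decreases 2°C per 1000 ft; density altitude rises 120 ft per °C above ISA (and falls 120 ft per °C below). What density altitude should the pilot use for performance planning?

Pressure altitude = 9190 + (1013 − 986) × 30 = 9190 + (+810) = 10000 ft.
ISA temperature at 10000 ft = 15 − 2 × (10000/1000) = -5°C.
ISA deviation = -35 − (-5) = -30°C.
Density altitude = 10000 + 120 × (-30) = 6400 ft.

6400 ft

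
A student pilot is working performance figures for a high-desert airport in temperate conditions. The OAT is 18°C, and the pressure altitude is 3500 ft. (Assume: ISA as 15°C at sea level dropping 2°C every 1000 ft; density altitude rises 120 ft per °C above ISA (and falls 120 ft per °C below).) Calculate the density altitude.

ISA temperature at 3500 ft = 15 − 2 × (3500/1000) = 8°C.
ISA deviation = 18 − 8 = +10°C.
Density altitude = 3500 + 120 × (10) = 3500 + (+1200) = 4700 ft.

4700 ft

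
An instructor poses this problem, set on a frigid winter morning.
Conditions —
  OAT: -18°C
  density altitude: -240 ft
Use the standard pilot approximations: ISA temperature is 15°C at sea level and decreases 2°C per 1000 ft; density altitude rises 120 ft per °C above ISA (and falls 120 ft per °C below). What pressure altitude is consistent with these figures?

3000 ft

DA = PA + 120 × (OAT − (15 − 2·PA/1000)) = PA + 120·OAT − 1800 + 0.24·PA = 1.24·PA + 120·OAT − 1800.
So 1.24·PA = -240 − 120 × (-18) + 1800 = 3720.
PA = 3720 / 1.24 = 3000 ft.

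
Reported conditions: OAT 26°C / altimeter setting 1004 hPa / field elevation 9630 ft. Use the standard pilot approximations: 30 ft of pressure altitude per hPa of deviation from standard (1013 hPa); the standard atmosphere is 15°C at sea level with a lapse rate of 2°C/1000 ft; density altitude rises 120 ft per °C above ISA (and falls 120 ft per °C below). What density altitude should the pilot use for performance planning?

13596 ft

Pressure altitude = 9630 + (1013 − 1004) × 30 = 9630 + (+270) = 9900 ft.
ISA temperature at 9900 ft = 15 − 2 × (9900/1000) = -4.8°C.
ISA deviation = 26 − (-4.8) = +30.8°C.
Density altitude = 9900 + 120 × (30.8) = 13596 ft.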